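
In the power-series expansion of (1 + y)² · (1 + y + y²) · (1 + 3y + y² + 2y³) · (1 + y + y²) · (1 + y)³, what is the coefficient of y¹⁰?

56

(1 + y)² has coefficients 1,2,1 for degrees 0…2.
(1 + y + y²) has coefficients 1,1,1,0,0,0,0,0,0,0,0 for degrees 0…10.
Multiplying by (1 + 3y + y² + 2y³) gives running coefficients 1,4,5,6,3,2,0,0,0,0,0 for degrees 0…10.
Multiplying by (1 + y + y²) gives running coefficients 1,5,10,15,14,11,5,2,0,0,0 for degrees 0…10.
Finally multiplying by (1 + y)³, the product of all factors after the first has coefficients 1,8,28,61,94,108,95,64,32,11,2 for degrees 0…10.
[y¹⁰] = 1·2 + 2·11 + 1·32 = 56.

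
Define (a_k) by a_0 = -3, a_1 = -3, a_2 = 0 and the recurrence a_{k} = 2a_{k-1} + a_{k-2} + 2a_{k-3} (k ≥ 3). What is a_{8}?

-1104

The ordinary generating function has denominator 1 - 2z - z^2 - 2z^3.
Iterating the recurrence: a_0,…,a_{8} = -3, -3, 0, -9, -24, -57, -156, -417, -1104.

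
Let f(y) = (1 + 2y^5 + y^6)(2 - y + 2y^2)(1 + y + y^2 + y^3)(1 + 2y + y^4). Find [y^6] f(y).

19

(1 + 2y^5 + y^6) has coefficients 1,0,0,0,0,2,1 for degrees 0…6.
(2 - y + 2y^2) has coefficients 2,-1,2,0,0,0,0 for degrees 0…6.
Multiplying by (1 + y + y^2 + y^3) gives running coefficients 2,1,3,3,1,2,0 for degrees 0…6.
Finally multiplying by (1 + 2y + y^4), the product of all factors after the first has coefficients 2,5,5,9,9,5,7 for degrees 0…6.
[y^6] = 1·7 + 2·5 + 1·2 = 19.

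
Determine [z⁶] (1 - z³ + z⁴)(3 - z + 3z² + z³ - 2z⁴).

(1 - z³ + z⁴) has coefficients 1,0,0,-1,1 for degrees 0…4.
(3 - z + 3z² + z³ - 2z⁴) has coefficients 3,-1,3,1,-2,0,0 for degrees 0…6.
[z⁶] = 1·0 − 1·1 + 1·3 = 2.

2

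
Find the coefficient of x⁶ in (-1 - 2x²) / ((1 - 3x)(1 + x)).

-669

The denominator gives the recurrence a_n = 2a_(n−1) + 3a_(n−2) for n ≥ 3; the numerator fixes a_0 = -1, a_1 = -2, a_2 = -9.
Iterating: -1, -2, -9, -24, -75, -222, -669, so a_6 = -669.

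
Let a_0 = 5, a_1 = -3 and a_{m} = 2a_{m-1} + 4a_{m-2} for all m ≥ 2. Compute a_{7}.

2624

The ordinary generating function has denominator 1 - 2t - 4t^2.
Iterating the recurrence: a_0,…,a_{7} = 5, -3, 14, 16, 88, 240, 832, 2624.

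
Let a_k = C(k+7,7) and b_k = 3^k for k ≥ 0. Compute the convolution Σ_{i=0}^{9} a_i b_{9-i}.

Write out a_i and b_{9-i} for i = 0,…,9 and sum the products.
Σ = 1·19683 + 8·6561 + 36·2187 + 120·729 + 330·243 + 792·81 + 1716·27 + 3432·9 + 6435·3 + 11440·1 = 490690.

490690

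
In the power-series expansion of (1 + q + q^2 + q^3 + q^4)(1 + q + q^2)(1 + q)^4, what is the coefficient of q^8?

(1 + q + q^2 + q^3 + q^4) has coefficients 1,1,1,1,1 for degrees 0…4.
(1 + q + q^2) has coefficients 1,1,1,0,0,0,0,0,0 for degrees 0…8.
Finally multiplying by (1 + q)^4, the product of all factors after the first has coefficients 1,5,11,14,11,5,1,0,0 for degrees 0…8.
[q^8] = 1·0 + 1·0 + 1·1 + 1·5 + 1·11 = 17.

17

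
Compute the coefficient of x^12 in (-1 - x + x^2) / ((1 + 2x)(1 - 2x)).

The denominator gives the recurrence a_n = 4a_(n−2) for n ≥ 3; the numerator fixes a_0 = -1, a_1 = -1, a_2 = -3.
Iterating: -1, -1, -3, -4, -12, -16, -48, -64, -192, -256, -768, -1024, -3072, so a_12 = -3072.

-3072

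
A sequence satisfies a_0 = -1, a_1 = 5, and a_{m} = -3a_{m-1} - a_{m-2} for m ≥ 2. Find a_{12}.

The ordinary generating function has denominator 1 + 3y + y^2.
Iterating the recurrence: a_0,…,a_{12} = -1, 5, -14, 37, -97, 254, -665, 1741, -4558, 11933, -31241, 81790, -214129.

-214129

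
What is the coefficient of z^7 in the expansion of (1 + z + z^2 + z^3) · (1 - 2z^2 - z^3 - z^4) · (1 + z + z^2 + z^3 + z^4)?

-13

(1 + z + z^2 + z^3) has coefficients 1,1,1,1 for degrees 0…3.
(1 - 2z^2 - z^3 - z^4) has coefficients 1,0,-2,-1,-1,0,0,0 for degrees 0…7.
Finally multiplying by (1 + z + z^2 + z^3 + z^4), the product of all factors after the first has coefficients 1,1,-1,-2,-3,-4,-4,-2 for degrees 0…7.
[z^7] = 1·(-2) + 1·(-4) + 1·(-4) + 1·(-3) = -13.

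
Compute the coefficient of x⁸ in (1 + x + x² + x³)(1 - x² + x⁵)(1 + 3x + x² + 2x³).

(1 + x + x² + x³) has coefficients 1,1,1,1 for degrees 0…3.
(1 - x² + x⁵) has coefficients 1,0,-1,0,0,1,0,0,0 for degrees 0…8.
Finally multiplying by (1 + 3x + x² + 2x³), the product of all factors after the first has coefficients 1,3,0,-1,-1,-1,3,1,2 for degrees 0…8.
[x⁸] = 1·2 + 1·1 + 1·3 + 1·(-1) = 5.

5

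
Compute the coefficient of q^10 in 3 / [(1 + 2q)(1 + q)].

The denominator gives the recurrence a_n = −3a_(n−1) − 2a_(n−2) for n ≥ 2; the numerator fixes a_0 = 3, a_1 = -9.
Iterating: 3, -9, 21, -45, 93, -189, 381, -765, 1533, -3069, 6141, so a_10 = 6141.

6141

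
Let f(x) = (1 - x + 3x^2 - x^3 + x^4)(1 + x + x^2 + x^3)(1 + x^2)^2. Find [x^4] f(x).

(1 - x + 3x^2 - x^3 + x^4) has coefficients 1,-1,3,-1,1 for degrees 0…4.
(1 + x + x^2 + x^3) has coefficients 1,1,1,1,0 for degrees 0…4.
Finally multiplying by (1 + x^2)^2, the product of all factors after the first has coefficients 1,1,3,3,3 for degrees 0…4.
[x^4] = 1·3 − 1·3 + 3·3 − 1·1 + 1·1 = 9.

9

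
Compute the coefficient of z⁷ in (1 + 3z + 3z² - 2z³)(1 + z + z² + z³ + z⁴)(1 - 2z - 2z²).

-12

(1 + 3z + 3z² - 2z³) has coefficients 1,3,3,-2 for degrees 0…3.
(1 + z + z² + z³ + z⁴) has coefficients 1,1,1,1,1,0,0,0 for degrees 0…7.
Finally multiplying by (1 - 2z - 2z²), the product of all factors after the first has coefficients 1,-1,-3,-3,-3,-4,-2,0 for degrees 0…7.
[z⁷] = 1·0 + 3·(-2) + 3·(-4) − 2·(-3) = -12.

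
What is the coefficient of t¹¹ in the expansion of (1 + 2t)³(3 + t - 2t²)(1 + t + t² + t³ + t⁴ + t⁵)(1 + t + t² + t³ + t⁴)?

(1 + 2t)³ has coefficients 1,6,12,8 for degrees 0…3.
(3 + t - 2t²) has coefficients 3,1,-2,0,0,0,0,0,0,0,0,0 for degrees 0…11.
Multiplying by (1 + t + t² + t³ + t⁴ + t⁵) gives running coefficients 3,4,2,2,2,2,-1,-2,0,0,0,0 for degrees 0…11.
Finally multiplying by (1 + t + t² + t³ + t⁴), the product of all factors after the first has coefficients 3,7,9,11,13,12,7,3,1,-1,-3,-2 for degrees 0…11.
[t¹¹] = 1·(-2) + 6·(-3) + 12·(-1) + 8·1 = -24.

-24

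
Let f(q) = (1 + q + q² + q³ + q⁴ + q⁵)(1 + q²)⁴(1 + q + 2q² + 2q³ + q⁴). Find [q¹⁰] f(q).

(1 + q + q² + q³ + q⁴ + q⁵) has coefficients 1,1,1,1,1,1 for degrees 0…5.
(1 + q²)⁴ has coefficients 1,0,4,0,6,0,4,0,1,0,0 for degrees 0…10.
Finally multiplying by (1 + q + 2q² + 2q³ + q⁴), the product of all factors after the first has coefficients 1,1,6,6,15,14,20,16,15,9,6 for degrees 0…10.
[q¹⁰] = 1·6 + 1·9 + 1·15 + 1·16 + 1·20 + 1·14 = 80.

80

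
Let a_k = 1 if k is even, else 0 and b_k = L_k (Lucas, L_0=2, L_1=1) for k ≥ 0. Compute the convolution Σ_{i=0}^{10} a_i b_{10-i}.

200

Write out a_i and b_{10-i} for i = 0,…,10 and sum the products.
Σ = 1·123 + 0·76 + 1·47 + 0·29 + 1·18 + 0·11 + 1·7 + 0·4 + 1·3 + 0·1 + 1·2 = 200.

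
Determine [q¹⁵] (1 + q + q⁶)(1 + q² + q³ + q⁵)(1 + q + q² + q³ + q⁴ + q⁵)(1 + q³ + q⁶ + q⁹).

18

(1 + q + q⁶) has coefficients 1,1,0,0,0,0,1 for degrees 0…6.
(1 + q² + q³ + q⁵) has coefficients 1,0,1,1,0,1,0,0,0,0,0,0,0,0,0,0 for degrees 0…15.
Multiplying by (1 + q + q² + q³ + q⁴ + q⁵) gives running coefficients 1,1,2,3,3,4,3,3,2,1,1,0,0,0,0,0 for degrees 0…15.
Finally multiplying by (1 + q³ + q⁶ + q⁹), the product of all factors after the first has coefficients 1,1,2,4,4,6,7,7,8,8,8,8,7,7,6,4 for degrees 0…15.
[q¹⁵] = 1·4 + 1·6 + 1·8 = 18.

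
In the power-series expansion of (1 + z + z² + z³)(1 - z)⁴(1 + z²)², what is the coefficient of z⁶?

-2

(1 + z + z² + z³) has coefficients 1,1,1,1 for degrees 0…3.
(1 - z)⁴ has coefficients 1,-4,6,-4,1,0,0 for degrees 0…6.
Finally multiplying by (1 + z²)², the product of all factors after the first has coefficients 1,-4,8,-12,14,-12,8 for degrees 0…6.
[z⁶] = 1·8 + 1·(-12) + 1·14 + 1·(-12) = -2.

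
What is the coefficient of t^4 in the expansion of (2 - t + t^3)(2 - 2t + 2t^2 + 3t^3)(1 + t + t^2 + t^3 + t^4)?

(2 - t + t^3) has coefficients 2,-1,0,1 for degrees 0…3.
(2 - 2t + 2t^2 + 3t^3) has coefficients 2,-2,2,3,0 for degrees 0…4.
Finally multiplying by (1 + t + t^2 + t^3 + t^4), the product of all factors after the first has coefficients 2,0,2,5,5 for degrees 0…4.
[t^4] = 2·5 − 1·5 + 1·0 = 5.

5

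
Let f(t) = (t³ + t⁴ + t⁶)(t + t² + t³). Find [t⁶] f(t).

(t³ + t⁴ + t⁶) has coefficients 0,0,0,1,1,0,1 for degrees 0…6.
(t + t² + t³) has coefficients 0,1,1,1,0,0,0 for degrees 0…6.
[t⁶] = 1·1 + 1·1 + 1·0 = 2.

2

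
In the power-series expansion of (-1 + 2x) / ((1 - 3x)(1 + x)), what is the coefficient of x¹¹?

Partial fractions give a closed form: a_n = (-1/4)·3^n + (-3/4)·(-1)^n.
At n = 11: a_11 = -44286.

-44286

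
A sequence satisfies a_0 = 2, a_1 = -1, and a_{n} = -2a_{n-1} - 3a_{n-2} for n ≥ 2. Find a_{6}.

56

The ordinary generating function has denominator 1 + 2z + 3z^2.
Iterating the recurrence: a_0,…,a_{6} = 2, -1, -4, 11, -10, -13, 56.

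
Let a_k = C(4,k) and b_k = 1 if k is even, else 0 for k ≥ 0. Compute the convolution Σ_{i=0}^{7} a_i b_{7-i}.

8

The convolution is the t^7 coefficient of A(t)B(t).
Σ = 1·0 + 4·1 + 6·0 + 4·1 + 1·0 + 0·1 + 0·0 + 0·1 = 8.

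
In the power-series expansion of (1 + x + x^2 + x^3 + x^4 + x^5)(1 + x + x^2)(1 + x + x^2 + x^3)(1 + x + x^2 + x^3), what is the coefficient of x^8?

38

(1 + x + x^2 + x^3 + x^4 + x^5) has coefficients 1,1,1,1,1,1 for degrees 0…5.
(1 + x + x^2) has coefficients 1,1,1,0,0,0,0,0,0 for degrees 0…8.
Multiplying by (1 + x + x^2 + x^3) gives running coefficients 1,2,3,3,2,1,0,0,0 for degrees 0…8.
Finally multiplying by (1 + x + x^2 + x^3), the product of all factors after the first has coefficients 1,3,6,9,10,9,6,3,1 for degrees 0…8.
[x^8] = 1·1 + 1·3 + 1·6 + 1·9 + 1·10 + 1·9 = 38.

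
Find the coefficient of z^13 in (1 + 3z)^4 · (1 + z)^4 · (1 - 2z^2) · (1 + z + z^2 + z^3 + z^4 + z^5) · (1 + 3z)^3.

-341280

(1 + 3z)^4 has coefficients 1,12,54,108,81 for degrees 0…4.
(1 + z)^4 has coefficients 1,4,6,4,1,0,0,0,0,0,0,0,0,0 for degrees 0…13.
Multiplying by (1 - 2z^2) gives running coefficients 1,4,4,-4,-11,-8,-2,0,0,0,0,0,0,0 for degrees 0…13.
Multiplying by (1 + z + z^2 + z^3 + z^4 + z^5) gives running coefficients 1,5,9,5,-6,-14,-17,-21,-25,-21,-10,-2,0,0 for degrees 0…13.
Finally multiplying by (1 + 3z)^3, the product of all factors after the first has coefficients 1,14,81,248,417,310,-170,-714,-1051,-1272,-1441,-1334,-855,-324 for degrees 0…13.
[z^13] = 1·(-324) + 12·(-855) + 54·(-1334) + 108·(-1441) + 81·(-1272) = -341280.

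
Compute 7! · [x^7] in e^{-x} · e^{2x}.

1

The EGF product rule gives c_7 = Σ_{k_1+k_2=7} C(7; k_1,k_2) · ∏ g_i(k_i), where e^{-x} gives (-1)^k; e^{2x} gives (2)^k.
g_1(k) for k = 0…7: 1, -1, 1, -1, 1, -1, 1, -1.
g_2(k) for k = 0…7: 1, 2, 4, 8, 16, 32, 64, 128.
c_7 = Σ_k C(7,k)·g_1(k)·g_2(7−k) = 1·1·128 + 7·(-1)·64 + 21·1·32 + 35·(-1)·16 + 35·1·8 + 21·(-1)·4 + 7·1·2 + 1·(-1)·1 = 128 − 448 + 672 − 560 + 280 − 84 + 14 − 1 = 1.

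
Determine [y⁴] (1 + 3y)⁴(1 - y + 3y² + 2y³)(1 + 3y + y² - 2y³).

(1 + 3y)⁴ has coefficients 1,12,54,108,81 for degrees 0…4.
(1 - y + 3y² + 2y³) has coefficients 1,-1,3,2,0 for degrees 0…4.
Finally multiplying by (1 + 3y + y² - 2y³), the product of all factors after the first has coefficients 1,2,1,8,11 for degrees 0…4.
[y⁴] = 1·11 + 12·8 + 54·1 + 108·2 + 81·1 = 458.

458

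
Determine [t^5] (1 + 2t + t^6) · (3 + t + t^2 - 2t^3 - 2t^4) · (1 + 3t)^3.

23

(1 + 2t + t^6) has coefficients 1,2,0,0,0,0 for degrees 0…5.
(3 + t + t^2 - 2t^3 - 2t^4) has coefficients 3,1,1,-2,-2,0 for degrees 0…5.
Finally multiplying by (1 + 3t)^3, the product of all factors after the first has coefficients 3,28,91,115,34,-45 for degrees 0…5.
[t^5] = 1·(-45) + 2·34 = 23.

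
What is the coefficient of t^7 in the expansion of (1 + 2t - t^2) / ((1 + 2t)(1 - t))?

The denominator gives the recurrence a_n = −a_(n−1) + 2a_(n−2) for n ≥ 3; the numerator fixes a_0 = 1, a_1 = 1, a_2 = 0.
Iterating: 1, 1, 0, 2, -2, 6, -10, 22, so a_7 = 22.

22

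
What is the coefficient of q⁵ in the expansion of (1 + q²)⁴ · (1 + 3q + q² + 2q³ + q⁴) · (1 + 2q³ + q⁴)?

39

(1 + q²)⁴ has coefficients 1,0,4,0,6,0 for degrees 0…5.
(1 + 3q + q² + 2q³ + q⁴) has coefficients 1,3,1,2,1,0 for degrees 0…5.
Finally multiplying by (1 + 2q³ + q⁴), the product of all factors after the first has coefficients 1,3,1,4,8,5 for degrees 0…5.
[q⁵] = 1·5 + 4·4 + 6·3 = 39.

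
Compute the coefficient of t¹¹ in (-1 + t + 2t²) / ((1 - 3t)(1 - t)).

The denominator gives the recurrence a_n = 4a_(n−1) − 3a_(n−2) for n ≥ 3; the numerator fixes a_0 = -1, a_1 = -3, a_2 = -7.
Iterating: -1, -3, -7, -19, -55, -163, -487, -1459, -4375, -13123, -39367, -118099, so a_11 = -118099.

-118099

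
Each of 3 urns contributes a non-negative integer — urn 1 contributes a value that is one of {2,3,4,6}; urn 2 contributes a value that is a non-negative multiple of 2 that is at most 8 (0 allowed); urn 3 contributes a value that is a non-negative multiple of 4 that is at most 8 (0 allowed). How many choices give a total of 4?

2

The generating function for the choices is (q² + q³ + q⁴ + q⁶)·(1 + q² + q⁴ + q⁶ + q⁸)·(1 + q⁴ + q⁸); the count is [q⁴].
(q² + q³ + q⁴ + q⁶) has coefficients 0,0,1,1,1 for degrees 0…4.
(1 + q² + q⁴ + q⁶ + q⁸) has coefficients 1,0,1,0,1 for degrees 0…4.
Finally multiplying by (1 + q⁴ + q⁸), the product of all factors after the first has coefficients 1,0,1,0,2 for degrees 0…4.
[q⁴] = 1·1 + 1·0 + 1·1 = 2.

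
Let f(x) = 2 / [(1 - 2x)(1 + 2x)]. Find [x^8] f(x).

Partial fractions give a closed form: a_n = (1)·2^n + (1)·(-2)^n.
At n = 8: a_8 = 512.

512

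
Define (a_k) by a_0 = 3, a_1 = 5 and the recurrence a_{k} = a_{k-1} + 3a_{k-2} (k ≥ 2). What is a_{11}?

The ordinary generating function has denominator 1 - x - 3x^2.
Iterating the recurrence: a_0,…,a_{11} = 3, 5, 14, 29, 71, 158, 371, 845, 1958, 4493, 10367, 23846.

23846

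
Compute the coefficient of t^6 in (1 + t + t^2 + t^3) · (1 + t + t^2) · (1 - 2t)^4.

-8

(1 + t + t^2 + t^3) has coefficients 1,1,1,1 for degrees 0…3.
(1 + t + t^2) has coefficients 1,1,1,0,0,0,0 for degrees 0…6.
Finally multiplying by (1 - 2t)^4, the product of all factors after the first has coefficients 1,-7,17,-16,8,-16,16 for degrees 0…6.
[t^6] = 1·16 + 1·(-16) + 1·8 + 1·(-16) = -8.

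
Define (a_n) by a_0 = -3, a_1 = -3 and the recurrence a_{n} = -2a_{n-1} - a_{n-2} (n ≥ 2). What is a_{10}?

57

The ordinary generating function has denominator 1 + 2x + x^2.
Iterating the recurrence: a_0,…,a_{10} = -3, -3, 9, -15, 21, -27, 33, -39, 45, -51, 57.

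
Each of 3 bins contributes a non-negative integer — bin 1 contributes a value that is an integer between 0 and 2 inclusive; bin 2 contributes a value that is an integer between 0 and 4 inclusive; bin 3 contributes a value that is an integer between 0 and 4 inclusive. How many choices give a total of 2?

The generating function for the choices is (1 + x + x²)·(1 + x + x² + x³ + x⁴)·(1 + x + x² + x³ + x⁴); the count is [x²].
(1 + x + x²) has coefficients 1,1,1 for degrees 0…2.
(1 + x + x² + x³ + x⁴) has coefficients 1,1,1 for degrees 0…2.
Finally multiplying by (1 + x + x² + x³ + x⁴), the product of all factors after the first has coefficients 1,2,3 for degrees 0…2.
[x²] = 1·3 + 1·2 + 1·1 = 6.

6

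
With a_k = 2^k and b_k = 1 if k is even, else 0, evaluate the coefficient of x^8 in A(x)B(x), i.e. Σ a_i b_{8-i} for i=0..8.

This is [x^8] in the product of the two ordinary generating functions.
Σ = 1·1 + 2·0 + 4·1 + 8·0 + 16·1 + 32·0 + 64·1 + 128·0 + 256·1 = 341.

341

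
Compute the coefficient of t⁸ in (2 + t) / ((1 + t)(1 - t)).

2

Partial fractions give a closed form: a_n = (1/2)·(-1)^n + (3/2)·1^n.
At n = 8: a_8 = 2.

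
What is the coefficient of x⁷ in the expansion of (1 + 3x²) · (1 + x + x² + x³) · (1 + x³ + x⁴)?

7

(1 + 3x²) has coefficients 1,0,3 for degrees 0…2.
(1 + x + x² + x³) has coefficients 1,1,1,1,0,0,0,0 for degrees 0…7.
Finally multiplying by (1 + x³ + x⁴), the product of all factors after the first has coefficients 1,1,1,2,2,2,2,1 for degrees 0…7.
[x⁷] = 1·1 + 3·2 = 7.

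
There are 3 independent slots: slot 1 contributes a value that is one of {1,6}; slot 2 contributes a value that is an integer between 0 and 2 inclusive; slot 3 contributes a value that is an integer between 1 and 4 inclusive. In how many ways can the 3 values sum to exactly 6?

2

The generating function for the choices is (t + t^6)·(1 + t + t^2)·(t + t^2 + t^3 + t^4); the count is [t^6].
(t + t^6) has coefficients 0,1,0,0,0,0,1 for degrees 0…6.
(1 + t + t^2) has coefficients 1,1,1,0,0,0,0 for degrees 0…6.
Finally multiplying by (t + t^2 + t^3 + t^4), the product of all factors after the first has coefficients 0,1,2,3,3,2,1 for degrees 0…6.
[t^6] = 1·2 + 1·0 = 2.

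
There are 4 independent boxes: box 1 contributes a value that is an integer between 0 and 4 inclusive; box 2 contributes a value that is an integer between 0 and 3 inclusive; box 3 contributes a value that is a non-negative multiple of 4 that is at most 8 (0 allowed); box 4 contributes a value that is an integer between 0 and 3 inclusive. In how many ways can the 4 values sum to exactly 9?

The generating function for the choices is (1 + t + t² + t³ + t⁴)·(1 + t + t² + t³)·(1 + t⁴ + t⁸)·(1 + t + t² + t³); the count is [t⁹].
(1 + t + t² + t³ + t⁴) has coefficients 1,1,1,1,1 for degrees 0…4.
(1 + t + t² + t³) has coefficients 1,1,1,1,0,0,0,0,0,0 for degrees 0…9.
Multiplying by (1 + t⁴ + t⁸) gives running coefficients 1,1,1,1,1,1,1,1,1,1 for degrees 0…9.
Finally multiplying by (1 + t + t² + t³), the product of all factors after the first has coefficients 1,2,3,4,4,4,4,4,4,4 for degrees 0…9.
[t⁹] = 1·4 + 1·4 + 1·4 + 1·4 + 1·4 = 20.

20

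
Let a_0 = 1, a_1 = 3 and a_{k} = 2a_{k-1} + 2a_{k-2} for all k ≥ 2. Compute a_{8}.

3344

The ordinary generating function has denominator 1 - 2x - 2x^2.
Iterating the recurrence: a_0,…,a_{8} = 1, 3, 8, 22, 60, 164, 448, 1224, 3344.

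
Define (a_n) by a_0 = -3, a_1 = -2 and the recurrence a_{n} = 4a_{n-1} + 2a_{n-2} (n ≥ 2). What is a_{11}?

The ordinary generating function has denominator 1 - 4z - 2z^2.
Iterating the recurrence: a_0,…,a_{11} = -3, -2, -14, -60, -268, -1192, -5304, -23600, -105008, -467232, -2078944, -9250240.

-9250240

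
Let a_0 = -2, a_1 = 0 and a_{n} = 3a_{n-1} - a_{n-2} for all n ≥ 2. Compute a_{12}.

The ordinary generating function has denominator 1 - 3t + t^2.
Iterating the recurrence: a_0,…,a_{12} = -2, 0, 2, 6, 16, 42, 110, 288, 754, 1974, 5168, 13530, 35422.

35422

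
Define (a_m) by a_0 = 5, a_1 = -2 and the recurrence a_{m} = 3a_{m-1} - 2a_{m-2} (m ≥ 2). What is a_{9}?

The ordinary generating function has denominator 1 - 3t + 2t^2.
Iterating the recurrence: a_0,…,a_{9} = 5, -2, -16, -44, -100, -212, -436, -884, -1780, -3572.

-3572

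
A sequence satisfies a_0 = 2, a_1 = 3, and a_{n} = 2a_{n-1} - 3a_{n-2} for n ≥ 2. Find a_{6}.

36

The ordinary generating function has denominator 1 - 2q + 3q^2.
Iterating the recurrence: a_0,…,a_{6} = 2, 3, 0, -9, -18, -9, 36.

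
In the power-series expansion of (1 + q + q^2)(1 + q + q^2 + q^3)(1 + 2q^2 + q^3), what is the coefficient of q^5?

(1 + q + q^2) has coefficients 1,1,1 for degrees 0…2.
(1 + q + q^2 + q^3) has coefficients 1,1,1,1,0,0 for degrees 0…5.
Finally multiplying by (1 + 2q^2 + q^3), the product of all factors after the first has coefficients 1,1,3,4,3,3 for degrees 0…5.
[q^5] = 1·3 + 1·3 + 1·4 = 10.

10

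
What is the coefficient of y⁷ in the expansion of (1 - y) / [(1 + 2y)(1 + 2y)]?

-1472

The denominator gives the recurrence a_n = −4a_(n−1) − 4a_(n−2) for n ≥ 2; the numerator fixes a_0 = 1, a_1 = -5.
Iterating: 1, -5, 16, -44, 112, -272, 640, -1472, so a_7 = -1472.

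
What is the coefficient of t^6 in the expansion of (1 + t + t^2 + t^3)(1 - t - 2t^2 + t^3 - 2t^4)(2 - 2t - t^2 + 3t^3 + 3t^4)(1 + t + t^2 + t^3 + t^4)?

(1 + t + t^2 + t^3) has coefficients 1,1,1,1 for degrees 0…3.
(1 - t - 2t^2 + t^3 - 2t^4) has coefficients 1,-1,-2,1,-2,0,0 for degrees 0…6.
Multiplying by (2 - 2t - t^2 + 3t^3 + 3t^4) gives running coefficients 2,-4,-3,10,-4,-6,-1 for degrees 0…6.
Finally multiplying by (1 + t + t^2 + t^3 + t^4), the product of all factors after the first has coefficients 2,-2,-5,5,1,-7,-4 for degrees 0…6.
[t^6] = 1·(-4) + 1·(-7) + 1·1 + 1·5 = -5.

-5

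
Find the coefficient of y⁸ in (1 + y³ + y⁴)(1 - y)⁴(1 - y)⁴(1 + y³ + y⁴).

42

(1 + y³ + y⁴) has coefficients 1,0,0,1,1 for degrees 0…4.
(1 - y)⁴ has coefficients 1,-4,6,-4,1,0,0,0,0 for degrees 0…8.
Multiplying by (1 - y)⁴ gives running coefficients 1,-8,28,-56,70,-56,28,-8,1 for degrees 0…8.
Finally multiplying by (1 + y³ + y⁴), the product of all factors after the first has coefficients 1,-8,28,-55,63,-36,0,6,15 for degrees 0…8.
[y⁸] = 1·15 + 1·(-36) + 1·63 = 42.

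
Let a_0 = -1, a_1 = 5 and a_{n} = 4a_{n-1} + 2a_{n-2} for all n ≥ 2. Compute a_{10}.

The ordinary generating function has denominator 1 - 4z - 2z^2.
Iterating the recurrence: a_0,…,a_{10} = -1, 5, 18, 82, 364, 1620, 7208, 32072, 142704, 634960, 2825248.

2825248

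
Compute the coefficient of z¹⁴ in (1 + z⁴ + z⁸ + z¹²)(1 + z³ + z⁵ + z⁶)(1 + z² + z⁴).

3

(1 + z⁴ + z⁸ + z¹²) has coefficients 1,0,0,0,1,0,0,0,1,0,0,0,1 for degrees 0…12.
(1 + z³ + z⁵ + z⁶) has coefficients 1,0,0,1,0,1,1,0,0,0,0,0,0,0,0 for degrees 0…14.
Finally multiplying by (1 + z² + z⁴), the product of all factors after the first has coefficients 1,0,1,1,1,2,1,2,1,1,1,0,0,0,0 for degrees 0…14.
[z¹⁴] = 1·0 + 1·1 + 1·1 + 1·1 = 3.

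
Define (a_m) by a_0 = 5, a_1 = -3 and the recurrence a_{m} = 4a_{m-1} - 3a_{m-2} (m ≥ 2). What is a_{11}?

-708579

The ordinary generating function has denominator 1 - 4z + 3z^2.
Iterating the recurrence: a_0,…,a_{11} = 5, -3, -27, -99, -315, -963, -2907, -8739, -26235, -78723, -236187, -708579.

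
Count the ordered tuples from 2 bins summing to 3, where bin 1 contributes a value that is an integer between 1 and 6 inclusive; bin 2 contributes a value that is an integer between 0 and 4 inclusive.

3

The generating function for the choices is (y + y^2 + y^3 + y^4 + y^5 + y^6)·(1 + y + y^2 + y^3 + y^4); the count is [y^3].
(y + y^2 + y^3 + y^4 + y^5 + y^6) has coefficients 0,1,1,1 for degrees 0…3.
(1 + y + y^2 + y^3 + y^4) has coefficients 1,1,1,1 for degrees 0…3.
[y^3] = 1·1 + 1·1 + 1·1 = 3.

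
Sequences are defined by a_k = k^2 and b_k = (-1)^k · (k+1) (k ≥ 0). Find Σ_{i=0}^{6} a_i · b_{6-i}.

The convolution is the x^6 coefficient of A(x)B(x).
Σ = 0·7 + 1·(-6) + 4·5 + 9·(-4) + 16·3 + 25·(-2) + 36·1 = 12.

12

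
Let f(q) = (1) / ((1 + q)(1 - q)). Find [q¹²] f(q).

The denominator gives the recurrence a_n = a_(n−2) for n ≥ 2; the numerator fixes a_0 = 1, a_1 = 0.
Iterating: 1, 0, 1, 0, 1, 0, 1, 0, 1, 0, 1, 0, 1, so a_12 = 1.

1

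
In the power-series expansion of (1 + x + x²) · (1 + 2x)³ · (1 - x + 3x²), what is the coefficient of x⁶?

(1 + x + x²) has coefficients 1,1,1 for degrees 0…2.
(1 + 2x)³ has coefficients 1,6,12,8,0,0,0 for degrees 0…6.
Finally multiplying by (1 - x + 3x²), the product of all factors after the first has coefficients 1,5,9,14,28,24,0 for degrees 0…6.
[x⁶] = 1·0 + 1·24 + 1·28 = 52.

52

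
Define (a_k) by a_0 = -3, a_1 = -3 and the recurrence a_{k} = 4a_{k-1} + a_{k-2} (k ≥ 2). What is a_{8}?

-85971

The ordinary generating function has denominator 1 - 4z - z^2.
Iterating the recurrence: a_0,…,a_{8} = -3, -3, -15, -63, -267, -1131, -4791, -20295, -85971.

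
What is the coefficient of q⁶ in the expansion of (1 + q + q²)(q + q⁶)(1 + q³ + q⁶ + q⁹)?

(1 + q + q²) has coefficients 1,1,1 for degrees 0…2.
(q + q⁶) has coefficients 0,1,0,0,0,0,1 for degrees 0…6.
Finally multiplying by (1 + q³ + q⁶ + q⁹), the product of all factors after the first has coefficients 0,1,0,0,1,0,1 for degrees 0…6.
[q⁶] = 1·1 + 1·0 + 1·1 = 2.

2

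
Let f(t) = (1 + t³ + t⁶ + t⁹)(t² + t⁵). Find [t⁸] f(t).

(1 + t³ + t⁶ + t⁹) has coefficients 1,0,0,1,0,0,1,0,0 for degrees 0…8.
(t² + t⁵) has coefficients 0,0,1,0,0,1,0,0,0 for degrees 0…8.
[t⁸] = 1·0 + 1·1 + 1·1 = 2.

2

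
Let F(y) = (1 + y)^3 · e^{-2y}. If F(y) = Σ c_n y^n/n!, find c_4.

The EGF product rule gives c_4 = Σ_{k_1+k_2=4} C(4; k_1,k_2) · ∏ g_i(k_i), where (1+y)^3 gives the falling factorial (3)_k; e^{-2y} gives (-2)^k.
g_1(k) for k = 0…4: 1, 3, 6, 6, 0.
g_2(k) for k = 0…4: 1, -2, 4, -8, 16.
c_4 = Σ_k C(4,k)·g_1(k)·g_2(4−k) = 1·1·16 + 4·3·(-8) + 6·6·4 + 4·6·(-2) = 16 − 96 + 144 − 48 = 16.

16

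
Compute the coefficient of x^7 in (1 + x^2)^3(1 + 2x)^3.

30

(1 + x^2)^3 has coefficients 1,0,3,0,3,0,1 for degrees 0…6.
(1 + 2x)^3 has coefficients 1,6,12,8,0,0,0,0 for degrees 0…7.
[x^7] = 1·0 + 3·0 + 3·8 + 1·6 = 30.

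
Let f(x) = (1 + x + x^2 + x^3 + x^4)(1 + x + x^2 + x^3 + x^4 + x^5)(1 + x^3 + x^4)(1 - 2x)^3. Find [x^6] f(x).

(1 + x + x^2 + x^3 + x^4) has coefficients 1,1,1,1,1 for degrees 0…4.
(1 + x + x^2 + x^3 + x^4 + x^5) has coefficients 1,1,1,1,1,1,0 for degrees 0…6.
Multiplying by (1 + x^3 + x^4) gives running coefficients 1,1,1,2,3,3,2 for degrees 0…6.
Finally multiplying by (1 - 2x)^3, the product of all factors after the first has coefficients 1,-5,7,0,-5,1,4 for degrees 0…6.
[x^6] = 1·4 + 1·1 + 1·(-5) + 1·0 + 1·7 = 7.

7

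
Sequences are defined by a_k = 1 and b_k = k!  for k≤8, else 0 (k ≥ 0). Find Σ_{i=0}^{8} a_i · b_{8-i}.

This is [x^8] in the product of the two ordinary generating functions.
Σ = 1·40320 + 1·5040 + 1·720 + 1·120 + 1·24 + 1·6 + 1·2 + 1·1 + 1·1 = 46234.

46234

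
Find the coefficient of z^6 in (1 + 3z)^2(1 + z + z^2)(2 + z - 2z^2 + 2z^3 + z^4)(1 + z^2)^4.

(1 + 3z)^2 has coefficients 1,6,9 for degrees 0…2.
(1 + z + z^2) has coefficients 1,1,1,0,0,0,0 for degrees 0…6.
Multiplying by (2 + z - 2z^2 + 2z^3 + z^4) gives running coefficients 2,3,1,1,1,3,1 for degrees 0…6.
Finally multiplying by (1 + z^2)^4, the product of all factors after the first has coefficients 2,3,9,13,17,25,19 for degrees 0…6.
[z^6] = 1·19 + 6·25 + 9·17 = 322.

322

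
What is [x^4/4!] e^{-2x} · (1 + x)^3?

16

The EGF product rule gives c_4 = Σ_{k_1+k_2=4} C(4; k_1,k_2) · ∏ g_i(k_i), where e^{-2x} gives (-2)^k; (1+x)^3 gives the falling factorial (3)_k.
g_1(k) for k = 0…4: 1, -2, 4, -8, 16.
g_2(k) for k = 0…4: 1, 3, 6, 6, 0.
c_4 = Σ_k C(4,k)·g_1(k)·g_2(4−k) = 4·(-2)·6 + 6·4·6 + 4·(-8)·3 + 1·16·1 = −48 + 144 − 96 + 16 = 16.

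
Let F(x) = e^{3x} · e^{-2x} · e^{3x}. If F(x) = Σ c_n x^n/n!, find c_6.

The EGF product rule gives c_6 = Σ_{k_1+k_2+k_3=6} C(6; k_1,k_2,k_3) · ∏ g_i(k_i), where e^{3x} gives (3)^k; e^{-2x} gives (-2)^k; e^{3x} gives (3)^k.
g_1(k) for k = 0…6: 1, 3, 9, 27, 81, 243, 729.
g_2(k) for k = 0…6: 1, -2, 4, -8, 16, -32, 64.
g_3(k) for k = 0…6: 1, 3, 9, 27, 81, 243, 729.
First combine the last two factors: h(k) = Σ_j C(k,j)·g_2(j)·g_3(k−j) for k = 0…6: 1, 1, 1, 1, 1, 1, 1.
c_6 = Σ_k C(6,k)·g_1(k)·h(6−k) = 1·1·1 + 6·3·1 + 15·9·1 + 20·27·1 + 15·81·1 + 6·243·1 + 1·729·1 = 1 + 18 + 135 + 540 + 1215 + 1458 + 729 = 4096.

4096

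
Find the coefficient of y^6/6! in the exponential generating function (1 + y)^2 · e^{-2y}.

The EGF product rule gives c_6 = Σ_{k_1+k_2=6} C(6; k_1,k_2) · ∏ g_i(k_i), where (1+y)^2 gives the falling factorial (2)_k; e^{-2y} gives (-2)^k.
g_1(k) for k = 0…6: 1, 2, 2, 0, 0, 0, 0.
g_2(k) for k = 0…6: 1, -2, 4, -8, 16, -32, 64.
c_6 = Σ_k C(6,k)·g_1(k)·g_2(6−k) = 1·1·64 + 6·2·(-32) + 15·2·16 = 64 − 384 + 480 = 160.

160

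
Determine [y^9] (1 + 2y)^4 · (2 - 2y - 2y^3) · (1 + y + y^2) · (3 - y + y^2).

(1 + 2y)^4 has coefficients 1,8,24,32,16 for degrees 0…4.
(2 - 2y - 2y^3) has coefficients 2,-2,0,-2,0,0,0,0,0,0 for degrees 0…9.
Multiplying by (1 + y + y^2) gives running coefficients 2,0,0,-4,-2,-2,0,0,0,0 for degrees 0…9.
Finally multiplying by (3 - y + y^2), the product of all factors after the first has coefficients 6,-2,2,-12,-2,-8,0,-2,0,0 for degrees 0…9.
[y^9] = 1·0 + 8·0 + 24·(-2) + 32·0 + 16·(-8) = -176.

-176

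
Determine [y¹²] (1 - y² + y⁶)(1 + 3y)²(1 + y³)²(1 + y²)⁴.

78

(1 - y² + y⁶) has coefficients 1,0,-1,0,0,0,1 for degrees 0…6.
(1 + 3y)² has coefficients 1,6,9,0,0,0,0,0,0,0,0,0,0 for degrees 0…12.
Multiplying by (1 + y³)² gives running coefficients 1,6,9,2,12,18,1,6,9,0,0,0,0 for degrees 0…12.
Finally multiplying by (1 + y²)⁴, the product of all factors after the first has coefficients 1,6,13,26,54,62,107,114,122,146,99,110,70 for degrees 0…12.
[y¹²] = 1·70 − 1·99 + 1·107 = 78.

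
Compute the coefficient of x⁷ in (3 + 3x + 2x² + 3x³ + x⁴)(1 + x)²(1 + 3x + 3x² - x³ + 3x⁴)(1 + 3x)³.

4683

(3 + 3x + 2x² + 3x³ + x⁴) has coefficients 3,3,2,3,1 for degrees 0…4.
(1 + x)² has coefficients 1,2,1,0,0,0,0,0 for degrees 0…7.
Multiplying by (1 + 3x + 3x² - x³ + 3x⁴) gives running coefficients 1,5,10,8,4,5,3,0 for degrees 0…7.
Finally multiplying by (1 + 3x)³, the product of all factors after the first has coefficients 1,14,82,260,481,527,372,270 for degrees 0…7.
[x⁷] = 3·270 + 3·372 + 2·527 + 3·481 + 1·260 = 4683.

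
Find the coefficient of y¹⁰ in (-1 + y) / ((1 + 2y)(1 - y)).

-1024

The denominator gives the recurrence a_n = −a_(n−1) + 2a_(n−2) for n ≥ 3; the numerator fixes a_0 = -1, a_1 = 2, a_2 = -4.
Iterating: -1, 2, -4, 8, -16, 32, -64, 128, -256, 512, -1024, so a_10 = -1024.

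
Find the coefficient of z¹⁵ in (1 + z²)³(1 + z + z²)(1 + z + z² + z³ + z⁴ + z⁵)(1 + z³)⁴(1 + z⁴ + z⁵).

(1 + z²)³ has coefficients 1,0,3,0,3,0,1 for degrees 0…6.
(1 + z + z²) has coefficients 1,1,1,0,0,0,0,0,0,0,0,0,0,0,0,0 for degrees 0…15.
Multiplying by (1 + z + z² + z³ + z⁴ + z⁵) gives running coefficients 1,2,3,3,3,3,2,1,0,0,0,0,0,0,0,0 for degrees 0…15.
Multiplying by (1 + z³)⁴ gives running coefficients 1,2,3,7,11,15,20,25,30,30,30,30,25,20,15,11 for degrees 0…15.
Finally multiplying by (1 + z⁴ + z⁵), the product of all factors after the first has coefficients 1,2,3,7,12,18,25,35,48,56,65,75,80,80,75,71 for degrees 0…15.
[z¹⁵] = 1·71 + 3·80 + 3·75 + 1·56 = 592.

592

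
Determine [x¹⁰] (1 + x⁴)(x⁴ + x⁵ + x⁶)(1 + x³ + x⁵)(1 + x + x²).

7

(1 + x⁴) has coefficients 1,0,0,0,1 for degrees 0…4.
(x⁴ + x⁵ + x⁶) has coefficients 0,0,0,0,1,1,1,0,0,0,0 for degrees 0…10.
Multiplying by (1 + x³ + x⁵) gives running coefficients 0,0,0,0,1,1,1,1,1,2,1 for degrees 0…10.
Finally multiplying by (1 + x + x²), the product of all factors after the first has coefficients 0,0,0,0,1,2,3,3,3,4,4 for degrees 0…10.
[x¹⁰] = 1·4 + 1·3 = 7.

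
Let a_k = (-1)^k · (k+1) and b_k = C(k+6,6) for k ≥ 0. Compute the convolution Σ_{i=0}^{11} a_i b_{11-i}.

4494

The convolution is the x^11 coefficient of A(x)B(x).
Σ = 1·12376 − 2·8008 + 3·5005 − 4·3003 + 5·1716 − 6·924 + 7·462 − 8·210 + 9·84 − 10·28 + 11·7 − 12·1 = 4494.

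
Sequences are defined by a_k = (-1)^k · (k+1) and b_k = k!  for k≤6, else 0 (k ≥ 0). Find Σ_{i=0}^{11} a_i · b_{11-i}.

-3639

Write out a_i and b_{11-i} for i = 0,…,11 and sum the products.
Σ = 1·0 − 2·0 + 3·0 − 4·0 + 5·0 − 6·720 + 7·120 − 8·24 + 9·6 − 10·2 + 11·1 − 12·1 = -3639.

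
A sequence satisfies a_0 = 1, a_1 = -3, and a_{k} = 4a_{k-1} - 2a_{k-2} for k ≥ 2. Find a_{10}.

The ordinary generating function has denominator 1 - 4z + 2z^2.
Iterating the recurrence: a_0,…,a_{10} = 1, -3, -14, -50, -172, -588, -2008, -6856, -23408, -79920, -272864.

-272864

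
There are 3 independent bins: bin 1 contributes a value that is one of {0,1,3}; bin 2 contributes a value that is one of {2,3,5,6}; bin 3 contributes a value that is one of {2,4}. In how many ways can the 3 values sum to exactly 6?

The generating function for the choices is (1 + q + q^3)·(q^2 + q^3 + q^5 + q^6)·(q^2 + q^4); the count is [q^6].
(1 + q + q^3) has coefficients 1,1,0,1 for degrees 0…3.
(q^2 + q^3 + q^5 + q^6) has coefficients 0,0,1,1,0,1,1 for degrees 0…6.
Finally multiplying by (q^2 + q^4), the product of all factors after the first has coefficients 0,0,0,0,1,1,1 for degrees 0…6.
[q^6] = 1·1 + 1·1 + 1·0 = 2.

2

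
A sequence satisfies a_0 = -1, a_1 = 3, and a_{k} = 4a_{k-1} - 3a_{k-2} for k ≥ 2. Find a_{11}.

The ordinary generating function has denominator 1 - 4y + 3y^2.
Iterating the recurrence: a_0,…,a_{11} = -1, 3, 15, 51, 159, 483, 1455, 4371, 13119, 39363, 118095, 354291.

354291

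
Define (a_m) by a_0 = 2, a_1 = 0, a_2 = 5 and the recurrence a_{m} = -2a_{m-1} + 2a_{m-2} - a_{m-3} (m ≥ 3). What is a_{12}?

The ordinary generating function has denominator 1 + 2x - 2x^2 + x^3.
Iterating the recurrence: a_0,…,a_{12} = 2, 0, 5, -12, 34, -97, 274, -776, 2197, -6220, 17610, -49857, 141154.

141154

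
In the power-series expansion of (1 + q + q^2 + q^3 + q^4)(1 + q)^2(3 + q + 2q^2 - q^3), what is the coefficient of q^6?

(1 + q + q^2 + q^3 + q^4) has coefficients 1,1,1,1,1 for degrees 0…4.
(1 + q)^2 has coefficients 1,2,1,0,0,0,0 for degrees 0…6.
Finally multiplying by (3 + q + 2q^2 - q^3), the product of all factors after the first has coefficients 3,7,7,4,0,-1,0 for degrees 0…6.
[q^6] = 1·0 + 1·(-1) + 1·0 + 1·4 + 1·7 = 10.

10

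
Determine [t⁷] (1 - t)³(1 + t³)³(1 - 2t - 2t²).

-27

(1 - t)³ has coefficients 1,-3,3,-1 for degrees 0…3.
(1 + t³)³ has coefficients 1,0,0,3,0,0,3,0 for degrees 0…7.
Finally multiplying by (1 - 2t - 2t²), the product of all factors after the first has coefficients 1,-2,-2,3,-6,-6,3,-6 for degrees 0…7.
[t⁷] = 1·(-6) − 3·3 + 3·(-6) − 1·(-6) = -27.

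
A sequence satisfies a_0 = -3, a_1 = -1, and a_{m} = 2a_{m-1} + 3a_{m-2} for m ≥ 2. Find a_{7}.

The ordinary generating function has denominator 1 - 2t - 3t^2.
Iterating the recurrence: a_0,…,a_{7} = -3, -1, -11, -25, -83, -241, -731, -2185.

-2185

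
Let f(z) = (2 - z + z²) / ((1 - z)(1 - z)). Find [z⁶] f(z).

13

The denominator gives the recurrence a_n = 2a_(n−1) − a_(n−2) for n ≥ 3; the numerator fixes a_0 = 2, a_1 = 3, a_2 = 5.
Iterating: 2, 3, 5, 7, 9, 11, 13, so a_6 = 13.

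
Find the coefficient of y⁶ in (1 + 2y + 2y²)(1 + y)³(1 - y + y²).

6

(1 + 2y + 2y²) has coefficients 1,2,2 for degrees 0…2.
(1 + y)³ has coefficients 1,3,3,1,0,0,0 for degrees 0…6.
Finally multiplying by (1 - y + y²), the product of all factors after the first has coefficients 1,2,1,1,2,1,0 for degrees 0…6.
[y⁶] = 1·0 + 2·1 + 2·2 = 6.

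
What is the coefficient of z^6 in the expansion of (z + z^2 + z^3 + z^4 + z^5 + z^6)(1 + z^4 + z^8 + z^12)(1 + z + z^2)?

5

(z + z^2 + z^3 + z^4 + z^5 + z^6) has coefficients 0,1,1,1,1,1,1 for degrees 0…6.
(1 + z^4 + z^8 + z^12) has coefficients 1,0,0,0,1,0,0 for degrees 0…6.
Finally multiplying by (1 + z + z^2), the product of all factors after the first has coefficients 1,1,1,0,1,1,1 for degrees 0…6.
[z^6] = 1·1 + 1·1 + 1·0 + 1·1 + 1·1 + 1·1 = 5.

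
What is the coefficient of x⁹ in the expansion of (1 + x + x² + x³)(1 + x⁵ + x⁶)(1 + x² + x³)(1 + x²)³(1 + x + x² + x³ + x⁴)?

101

(1 + x + x² + x³) has coefficients 1,1,1,1 for degrees 0…3.
(1 + x⁵ + x⁶) has coefficients 1,0,0,0,0,1,1,0,0,0 for degrees 0…9.
Multiplying by (1 + x² + x³) gives running coefficients 1,0,1,1,0,1,1,1,2,1 for degrees 0…9.
Multiplying by (1 + x²)³ gives running coefficients 1,0,4,1,6,4,5,7,6,8 for degrees 0…9.
Finally multiplying by (1 + x + x² + x³ + x⁴), the product of all factors after the first has coefficients 1,1,5,6,12,15,20,23,28,30 for degrees 0…9.
[x⁹] = 1·30 + 1·28 + 1·23 + 1·20 = 101.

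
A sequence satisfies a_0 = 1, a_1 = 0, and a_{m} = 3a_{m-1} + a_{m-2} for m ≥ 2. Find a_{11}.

42837

The ordinary generating function has denominator 1 - 3z - z^2.
Iterating the recurrence: a_0,…,a_{11} = 1, 0, 1, 3, 10, 33, 109, 360, 1189, 3927, 12970, 42837.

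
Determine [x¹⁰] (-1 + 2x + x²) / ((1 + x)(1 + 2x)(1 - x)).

-2388

The denominator gives the recurrence a_n = −2a_(n−1) + a_(n−2) + 2a_(n−3) for n ≥ 3; the numerator fixes a_0 = -1, a_1 = 4, a_2 = -8.
Iterating: -1, 4, -8, 18, -36, 74, -148, 298, -596, 1194, -2388, so a_10 = -2388.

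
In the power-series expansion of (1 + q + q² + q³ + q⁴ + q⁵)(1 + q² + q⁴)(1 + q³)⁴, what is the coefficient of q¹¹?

(1 + q + q² + q³ + q⁴ + q⁵) has coefficients 1,1,1,1,1,1 for degrees 0…5.
(1 + q² + q⁴) has coefficients 1,0,1,0,1,0,0,0,0,0,0,0 for degrees 0…11.
Finally multiplying by (1 + q³)⁴, the product of all factors after the first has coefficients 1,0,1,4,1,4,6,4,6,4,6,4 for degrees 0…11.
[q¹¹] = 1·4 + 1·6 + 1·4 + 1·6 + 1·4 + 1·6 = 30.

30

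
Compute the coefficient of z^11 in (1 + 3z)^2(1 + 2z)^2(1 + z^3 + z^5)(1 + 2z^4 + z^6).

184

(1 + 3z)^2 has coefficients 1,6,9 for degrees 0…2.
(1 + 2z)^2 has coefficients 1,4,4,0,0,0,0,0,0,0,0,0 for degrees 0…11.
Multiplying by (1 + z^3 + z^5) gives running coefficients 1,4,4,1,4,5,4,4,0,0,0,0 for degrees 0…11.
Finally multiplying by (1 + 2z^4 + z^6), the product of all factors after the first has coefficients 1,4,4,1,6,13,13,10,12,11,12,13 for degrees 0…11.
[z^11] = 1·13 + 6·12 + 9·11 = 184.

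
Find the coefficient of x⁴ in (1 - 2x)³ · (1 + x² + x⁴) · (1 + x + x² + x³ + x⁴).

(1 - 2x)³ has coefficients 1,-6,12,-8 for degrees 0…3.
(1 + x² + x⁴) has coefficients 1,0,1,0,1 for degrees 0…4.
Finally multiplying by (1 + x + x² + x³ + x⁴), the product of all factors after the first has coefficients 1,1,2,2,3 for degrees 0…4.
[x⁴] = 1·3 − 6·2 + 12·2 − 8·1 = 7.

7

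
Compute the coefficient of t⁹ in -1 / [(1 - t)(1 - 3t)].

-29524

The denominator gives the recurrence a_n = 4a_(n−1) − 3a_(n−2) for n ≥ 2; the numerator fixes a_0 = -1, a_1 = -4.
Iterating: -1, -4, -13, -40, -121, -364, -1093, -3280, -9841, -29524, so a_9 = -29524.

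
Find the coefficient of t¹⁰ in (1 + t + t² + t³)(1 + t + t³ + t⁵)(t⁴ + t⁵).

4

(1 + t + t² + t³) has coefficients 1,1,1,1 for degrees 0…3.
(1 + t + t³ + t⁵) has coefficients 1,1,0,1,0,1,0,0,0,0,0 for degrees 0…10.
Finally multiplying by (t⁴ + t⁵), the product of all factors after the first has coefficients 0,0,0,0,1,2,1,1,1,1,1 for degrees 0…10.
[t¹⁰] = 1·1 + 1·1 + 1·1 + 1·1 = 4.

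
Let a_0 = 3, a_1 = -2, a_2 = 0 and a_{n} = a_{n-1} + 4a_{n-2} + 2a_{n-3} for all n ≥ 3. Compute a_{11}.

-6206

The ordinary generating function has denominator 1 - q - 4q^2 - 2q^3.
Iterating the recurrence: a_0,…,a_{11} = 3, -2, 0, -2, -6, -14, -42, -110, -306, -830, -2274, -6206.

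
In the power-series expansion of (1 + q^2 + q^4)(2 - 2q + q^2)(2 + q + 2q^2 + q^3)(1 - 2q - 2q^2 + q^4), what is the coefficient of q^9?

-1

(1 + q^2 + q^4) has coefficients 1,0,1,0,1 for degrees 0…4.
(2 - 2q + q^2) has coefficients 2,-2,1,0,0,0,0,0,0,0 for degrees 0…9.
Multiplying by (2 + q + 2q^2 + q^3) gives running coefficients 4,-2,4,-1,0,1,0,0,0,0 for degrees 0…9.
Finally multiplying by (1 - 2q - 2q^2 + q^4), the product of all factors after the first has coefficients 4,-10,0,-5,-2,1,2,-3,0,1 for degrees 0…9.
[q^9] = 1·1 + 1·(-3) + 1·1 = -1.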